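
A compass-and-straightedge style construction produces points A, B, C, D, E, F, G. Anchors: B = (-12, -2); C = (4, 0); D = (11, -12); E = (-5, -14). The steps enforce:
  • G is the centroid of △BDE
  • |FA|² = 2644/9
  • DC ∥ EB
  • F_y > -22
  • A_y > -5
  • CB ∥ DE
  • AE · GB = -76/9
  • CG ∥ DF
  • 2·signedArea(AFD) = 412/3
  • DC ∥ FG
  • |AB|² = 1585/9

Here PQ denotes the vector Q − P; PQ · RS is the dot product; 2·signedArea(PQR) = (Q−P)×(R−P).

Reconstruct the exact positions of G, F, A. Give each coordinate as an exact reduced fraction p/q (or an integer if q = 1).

A = (1, -14/3)
F = (5, -64/3)
G = (-2, -28/3)

1. G_x = -2  [G is the centroid of △BDE]
2. G_y = -28/3  [G is the centroid of △BDE]
   → G = (-2, -28/3)
3. F_x = 5  [DC ∥ FG ∩ CG ∥ DF]
4. F_y = -64/3  [DC ∥ FG ∩ CG ∥ DF]
   → F = (5, -64/3)
5. A_x = 1  [2·signedArea(AFD) = 412/3 ∩ AE · GB = -76/9]
6. A_y = -14/3  [2·signedArea(AFD) = 412/3 ∩ AE · GB = -76/9]
   → A = (1, -14/3)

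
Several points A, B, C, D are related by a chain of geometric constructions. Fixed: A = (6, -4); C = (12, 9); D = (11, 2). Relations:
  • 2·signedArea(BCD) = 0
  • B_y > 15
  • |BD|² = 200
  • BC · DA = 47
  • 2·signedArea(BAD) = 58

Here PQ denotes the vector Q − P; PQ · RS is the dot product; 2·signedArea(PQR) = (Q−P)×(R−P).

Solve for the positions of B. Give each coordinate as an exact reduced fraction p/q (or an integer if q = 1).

B = (13, 16)

1. B_x = 13  [2·signedArea(BCD) = 0 ∩ 2·signedArea(BAD) = 58]
2. B_y = 16  [2·signedArea(BCD) = 0 ∩ 2·signedArea(BAD) = 58]
   → B = (13, 16)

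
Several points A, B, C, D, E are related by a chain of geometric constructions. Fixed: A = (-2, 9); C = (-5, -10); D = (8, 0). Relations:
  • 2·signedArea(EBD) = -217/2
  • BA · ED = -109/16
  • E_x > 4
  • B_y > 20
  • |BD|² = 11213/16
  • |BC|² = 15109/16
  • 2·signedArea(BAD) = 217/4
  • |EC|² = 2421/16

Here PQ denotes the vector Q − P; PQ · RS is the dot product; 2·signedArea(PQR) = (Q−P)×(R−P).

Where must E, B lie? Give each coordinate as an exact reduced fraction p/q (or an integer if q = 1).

B = (-35/4, 41/2)
E = (19/4, -5/2)

1. B_x = -35/4  [line 9·x + 10·y + -505/4 = 0 ∩ |BC|² = 15109/16]
2. B_y = 41/2  [line 9·x + 10·y + -505/4 = 0 ∩ |BC|² = 15109/16]
   → B = (-35/4, 41/2)
3. E_x = 19/4  [2·signedArea(EBD) = -217/2 ∩ BA · ED = -109/16]
4. E_y = -5/2  [2·signedArea(EBD) = -217/2 ∩ BA · ED = -109/16]
   → E = (19/4, -5/2)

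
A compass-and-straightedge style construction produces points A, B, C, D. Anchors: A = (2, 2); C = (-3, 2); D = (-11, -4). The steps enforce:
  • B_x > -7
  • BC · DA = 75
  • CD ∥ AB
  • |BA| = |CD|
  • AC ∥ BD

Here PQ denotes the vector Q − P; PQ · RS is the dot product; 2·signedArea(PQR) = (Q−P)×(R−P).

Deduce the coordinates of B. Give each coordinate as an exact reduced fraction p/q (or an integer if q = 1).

B = (-6, -4)

1. B_x = -6  [AC ∥ BD ∩ CD ∥ AB]
2. B_y = -4  [AC ∥ BD ∩ CD ∥ AB]
   → B = (-6, -4)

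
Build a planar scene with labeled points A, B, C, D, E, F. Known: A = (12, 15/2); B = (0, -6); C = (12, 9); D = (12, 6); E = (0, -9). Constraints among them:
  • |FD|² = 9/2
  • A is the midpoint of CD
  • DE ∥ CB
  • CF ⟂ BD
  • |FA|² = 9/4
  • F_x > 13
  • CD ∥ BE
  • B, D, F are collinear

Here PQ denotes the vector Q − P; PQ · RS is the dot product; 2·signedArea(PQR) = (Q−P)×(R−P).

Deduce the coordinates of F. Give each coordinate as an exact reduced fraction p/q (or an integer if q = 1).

1. F_x = 27/2  [B, D, F are collinear ∩ CF ⟂ BD]
2. F_y = 15/2  [B, D, F are collinear ∩ CF ⟂ BD]
   → F = (27/2, 15/2)

F = (27/2, 15/2)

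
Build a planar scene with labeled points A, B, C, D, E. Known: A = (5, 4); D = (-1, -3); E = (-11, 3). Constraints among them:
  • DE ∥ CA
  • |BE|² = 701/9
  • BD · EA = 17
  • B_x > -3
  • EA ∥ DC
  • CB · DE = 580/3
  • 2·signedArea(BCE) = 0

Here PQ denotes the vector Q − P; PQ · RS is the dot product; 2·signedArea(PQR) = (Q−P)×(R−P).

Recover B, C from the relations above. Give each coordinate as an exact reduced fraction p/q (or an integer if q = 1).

1. C_x = 15  [DE ∥ CA ∩ EA ∥ DC]
2. C_y = -2  [DE ∥ CA ∩ EA ∥ DC]
   → C = (15, -2)
3. B_x = -7/3  [2·signedArea(BCE) = 0 ∩ CB · DE = 580/3]
4. B_y = 4/3  [2·signedArea(BCE) = 0 ∩ CB · DE = 580/3]
   → B = (-7/3, 4/3)

B = (-7/3, 4/3)
C = (15, -2)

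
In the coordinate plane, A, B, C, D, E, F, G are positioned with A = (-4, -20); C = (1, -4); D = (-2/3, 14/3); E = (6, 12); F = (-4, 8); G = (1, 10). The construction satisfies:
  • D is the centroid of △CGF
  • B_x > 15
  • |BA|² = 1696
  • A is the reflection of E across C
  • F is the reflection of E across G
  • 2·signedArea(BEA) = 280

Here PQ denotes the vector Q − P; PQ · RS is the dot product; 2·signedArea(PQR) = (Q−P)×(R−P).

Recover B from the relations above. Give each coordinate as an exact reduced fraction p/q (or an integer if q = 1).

1. B_x = 16  [line 32·x + -10·y + -352 = 0 ∩ |BA|² = 1696]
2. B_y = 16  [line 32·x + -10·y + -352 = 0 ∩ |BA|² = 1696]
   → B = (16, 16)

B = (16, 16)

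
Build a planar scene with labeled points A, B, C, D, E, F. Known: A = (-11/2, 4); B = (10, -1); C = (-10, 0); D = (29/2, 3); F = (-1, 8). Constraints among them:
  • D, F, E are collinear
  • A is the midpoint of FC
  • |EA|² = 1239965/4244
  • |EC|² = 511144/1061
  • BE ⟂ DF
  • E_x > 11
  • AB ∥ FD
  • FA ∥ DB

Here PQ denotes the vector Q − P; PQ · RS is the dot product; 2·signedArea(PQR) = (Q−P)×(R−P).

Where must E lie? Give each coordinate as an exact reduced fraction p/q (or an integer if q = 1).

1. E_x = 12300/1061  [D, F, E are collinear ∩ BE ⟂ DF]
2. E_y = 4178/1061  [D, F, E are collinear ∩ BE ⟂ DF]
   → E = (12300/1061, 4178/1061)

E = (12300/1061, 4178/1061)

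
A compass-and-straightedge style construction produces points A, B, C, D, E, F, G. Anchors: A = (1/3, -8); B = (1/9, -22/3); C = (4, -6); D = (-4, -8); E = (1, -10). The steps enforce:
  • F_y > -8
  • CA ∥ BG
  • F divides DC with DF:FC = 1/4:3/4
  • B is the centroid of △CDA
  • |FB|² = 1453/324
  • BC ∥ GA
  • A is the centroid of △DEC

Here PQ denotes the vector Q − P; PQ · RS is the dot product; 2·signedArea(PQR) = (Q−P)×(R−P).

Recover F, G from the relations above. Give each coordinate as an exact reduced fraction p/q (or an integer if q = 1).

1. F_x = -2  [F divides DC with DF:FC = 1/4:3/4]
2. F_y = -15/2  [F divides DC with DF:FC = 1/4:3/4]
   → F = (-2, -15/2)
3. G_x = -32/9  [BC ∥ GA ∩ CA ∥ BG]
4. G_y = -28/3  [BC ∥ GA ∩ CA ∥ BG]
   → G = (-32/9, -28/3)

F = (-2, -15/2)
G = (-32/9, -28/3)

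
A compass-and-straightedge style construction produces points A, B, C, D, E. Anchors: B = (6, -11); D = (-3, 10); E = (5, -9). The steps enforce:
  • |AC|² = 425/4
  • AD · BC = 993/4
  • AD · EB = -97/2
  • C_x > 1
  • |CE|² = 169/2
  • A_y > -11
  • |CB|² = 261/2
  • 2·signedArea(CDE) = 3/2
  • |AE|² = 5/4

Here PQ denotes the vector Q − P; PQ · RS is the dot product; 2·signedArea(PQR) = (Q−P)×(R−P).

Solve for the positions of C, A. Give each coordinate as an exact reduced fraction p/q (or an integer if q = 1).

A = (11/2, -10)
C = (3/2, -1/2)

1. A_x = 11/2  [line -1·x + 2·y + 51/2 = 0 ∩ |AE|² = 5/4]
2. A_y = -10  [line -1·x + 2·y + 51/2 = 0 ∩ |AE|² = 5/4]
   → A = (11/2, -10)
3. C_x = 3/2  [2·signedArea(CDE) = 3/2 ∩ AD · BC = 993/4]
4. C_y = -1/2  [2·signedArea(CDE) = 3/2 ∩ AD · BC = 993/4]
   → C = (3/2, -1/2)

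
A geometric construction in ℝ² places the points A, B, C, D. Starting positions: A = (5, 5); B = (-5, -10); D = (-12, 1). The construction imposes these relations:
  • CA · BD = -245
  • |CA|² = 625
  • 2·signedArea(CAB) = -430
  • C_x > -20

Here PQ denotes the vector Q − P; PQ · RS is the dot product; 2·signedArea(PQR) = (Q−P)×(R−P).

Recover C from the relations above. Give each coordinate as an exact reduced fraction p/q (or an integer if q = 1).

C = (-19, 12)

1. C_x = -19  [2·signedArea(CAB) = -430 ∩ CA · BD = -245]
2. C_y = 12  [2·signedArea(CAB) = -430 ∩ CA · BD = -245]
   → C = (-19, 12)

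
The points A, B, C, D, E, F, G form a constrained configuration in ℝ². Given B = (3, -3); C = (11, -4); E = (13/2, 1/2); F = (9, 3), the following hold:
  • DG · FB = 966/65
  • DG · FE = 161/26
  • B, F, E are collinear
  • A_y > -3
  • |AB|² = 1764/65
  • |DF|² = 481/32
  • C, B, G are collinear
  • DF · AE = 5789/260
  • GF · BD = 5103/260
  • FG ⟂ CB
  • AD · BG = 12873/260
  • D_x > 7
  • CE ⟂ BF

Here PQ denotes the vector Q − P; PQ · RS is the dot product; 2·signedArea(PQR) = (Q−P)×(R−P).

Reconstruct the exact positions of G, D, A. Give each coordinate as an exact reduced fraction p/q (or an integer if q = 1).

1. G_x = 531/65  [C, B, G are collinear ∩ FG ⟂ CB]
2. G_y = -237/65  [C, B, G are collinear ∩ FG ⟂ CB]
   → G = (531/65, -237/65)
3. D_x = 61/8  [DG · FE = 161/26 ∩ GF · BD = 5103/260]
4. D_y = -5/8  [DG · FE = 161/26 ∩ GF · BD = 5103/260]
   → D = (61/8, -5/8)
5. A_x = -141/65  [DF · AE = 5789/260 ∩ AD · BG = 12873/260]
6. A_y = -153/65  [DF · AE = 5789/260 ∩ AD · BG = 12873/260]
   → A = (-141/65, -153/65)

A = (-141/65, -153/65)
D = (61/8, -5/8)
G = (531/65, -237/65)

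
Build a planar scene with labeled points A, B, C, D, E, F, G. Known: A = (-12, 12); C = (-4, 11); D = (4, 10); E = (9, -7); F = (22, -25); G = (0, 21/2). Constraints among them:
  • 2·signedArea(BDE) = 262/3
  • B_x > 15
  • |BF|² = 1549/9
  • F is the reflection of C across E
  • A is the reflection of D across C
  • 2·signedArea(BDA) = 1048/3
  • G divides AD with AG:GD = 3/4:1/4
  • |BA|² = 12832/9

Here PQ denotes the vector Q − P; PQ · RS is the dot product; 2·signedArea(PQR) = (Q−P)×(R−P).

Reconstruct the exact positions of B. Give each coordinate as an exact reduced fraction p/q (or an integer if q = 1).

1. B_x = 16  [2·signedArea(BDA) = 1048/3 ∩ 2·signedArea(BDE) = 262/3]
2. B_y = -40/3  [2·signedArea(BDA) = 1048/3 ∩ 2·signedArea(BDE) = 262/3]
   → B = (16, -40/3)

B = (16, -40/3)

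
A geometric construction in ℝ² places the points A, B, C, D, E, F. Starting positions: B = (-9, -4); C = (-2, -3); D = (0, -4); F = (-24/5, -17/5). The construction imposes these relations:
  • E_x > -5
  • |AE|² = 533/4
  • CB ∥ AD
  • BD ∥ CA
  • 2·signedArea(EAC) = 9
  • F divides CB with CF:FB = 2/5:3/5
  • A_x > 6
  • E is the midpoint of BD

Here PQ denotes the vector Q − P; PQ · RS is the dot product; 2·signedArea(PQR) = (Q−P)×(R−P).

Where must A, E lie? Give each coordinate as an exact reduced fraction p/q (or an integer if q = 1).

1. A_x = 7  [CB ∥ AD ∩ BD ∥ CA]
2. A_y = -3  [CB ∥ AD ∩ BD ∥ CA]
   → A = (7, -3)
3. E_x = -9/2  [E is the midpoint of BD]
4. E_y = -4  [E is the midpoint of BD]
   → E = (-9/2, -4)

A = (7, -3)
E = (-9/2, -4)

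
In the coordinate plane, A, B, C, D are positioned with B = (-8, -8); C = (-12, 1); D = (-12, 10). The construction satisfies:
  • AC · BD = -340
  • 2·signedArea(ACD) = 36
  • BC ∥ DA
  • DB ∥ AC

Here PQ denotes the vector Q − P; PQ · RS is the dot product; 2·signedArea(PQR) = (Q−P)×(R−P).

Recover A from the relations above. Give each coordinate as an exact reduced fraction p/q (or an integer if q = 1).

1. A_x = -16  [DB ∥ AC ∩ BC ∥ DA]
2. A_y = 19  [DB ∥ AC ∩ BC ∥ DA]
   → A = (-16, 19)

A = (-16, 19)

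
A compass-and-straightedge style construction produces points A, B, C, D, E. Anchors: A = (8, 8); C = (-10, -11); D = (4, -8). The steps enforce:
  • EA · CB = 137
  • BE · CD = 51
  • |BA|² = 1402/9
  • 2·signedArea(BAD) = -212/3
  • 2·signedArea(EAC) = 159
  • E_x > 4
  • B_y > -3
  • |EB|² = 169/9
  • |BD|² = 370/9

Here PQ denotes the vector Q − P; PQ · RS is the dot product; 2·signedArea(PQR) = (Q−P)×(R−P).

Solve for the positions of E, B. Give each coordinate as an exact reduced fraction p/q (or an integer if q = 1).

B = (1, -7/3)
E = (5, -4)

1. B_x = 1  [line 16·x + -4·y + -76/3 = 0 ∩ |BD|² = 370/9]
2. B_y = -7/3  [line 16·x + -4·y + -76/3 = 0 ∩ |BD|² = 370/9]
   → B = (1, -7/3)
3. E_x = 5  [2·signedArea(EAC) = 159 ∩ BE · CD = 51]
4. E_y = -4  [2·signedArea(EAC) = 159 ∩ BE · CD = 51]
   → E = (5, -4)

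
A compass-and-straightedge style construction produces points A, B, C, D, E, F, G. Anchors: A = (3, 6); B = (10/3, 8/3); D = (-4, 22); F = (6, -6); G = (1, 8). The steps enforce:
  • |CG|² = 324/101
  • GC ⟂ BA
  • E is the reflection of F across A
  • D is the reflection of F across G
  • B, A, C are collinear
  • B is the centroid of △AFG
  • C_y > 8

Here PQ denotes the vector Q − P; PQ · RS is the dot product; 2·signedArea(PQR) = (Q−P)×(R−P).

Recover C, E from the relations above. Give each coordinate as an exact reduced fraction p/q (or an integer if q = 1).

1. C_x = 281/101  [B, A, C are collinear ∩ GC ⟂ BA]
2. C_y = 826/101  [B, A, C are collinear ∩ GC ⟂ BA]
   → C = (281/101, 826/101)
3. E_x = 0  [E is the reflection of F across A]
4. E_y = 18  [E is the reflection of F across A]
   → E = (0, 18)

C = (281/101, 826/101)
E = (0, 18)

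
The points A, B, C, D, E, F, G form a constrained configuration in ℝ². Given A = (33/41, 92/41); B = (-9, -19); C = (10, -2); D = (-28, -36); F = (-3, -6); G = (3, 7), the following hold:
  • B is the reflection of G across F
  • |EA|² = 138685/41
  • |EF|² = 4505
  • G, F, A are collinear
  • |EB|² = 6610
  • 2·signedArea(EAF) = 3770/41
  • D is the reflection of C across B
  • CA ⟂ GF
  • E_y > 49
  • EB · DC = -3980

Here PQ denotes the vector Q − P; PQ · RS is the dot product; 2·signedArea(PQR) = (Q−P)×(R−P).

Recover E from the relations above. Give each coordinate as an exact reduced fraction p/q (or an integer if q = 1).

1. E_x = 34  [2·signedArea(EAF) = 3770/41 ∩ EB · DC = -3980]
2. E_y = 50  [2·signedArea(EAF) = 3770/41 ∩ EB · DC = -3980]
   → E = (34, 50)

E = (34, 50)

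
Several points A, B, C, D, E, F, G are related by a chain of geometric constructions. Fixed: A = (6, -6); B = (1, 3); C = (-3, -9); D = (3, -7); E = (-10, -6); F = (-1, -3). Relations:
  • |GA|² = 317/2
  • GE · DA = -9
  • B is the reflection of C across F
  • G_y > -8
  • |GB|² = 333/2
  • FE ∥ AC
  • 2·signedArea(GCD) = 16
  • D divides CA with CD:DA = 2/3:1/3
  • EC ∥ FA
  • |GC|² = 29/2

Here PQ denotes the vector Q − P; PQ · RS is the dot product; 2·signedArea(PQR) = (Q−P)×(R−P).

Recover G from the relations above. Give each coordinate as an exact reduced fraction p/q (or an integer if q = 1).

1. G_x = -13/2  [2·signedArea(GCD) = 16 ∩ GE · DA = -9]
2. G_y = -15/2  [2·signedArea(GCD) = 16 ∩ GE · DA = -9]
   → G = (-13/2, -15/2)

G = (-13/2, -15/2)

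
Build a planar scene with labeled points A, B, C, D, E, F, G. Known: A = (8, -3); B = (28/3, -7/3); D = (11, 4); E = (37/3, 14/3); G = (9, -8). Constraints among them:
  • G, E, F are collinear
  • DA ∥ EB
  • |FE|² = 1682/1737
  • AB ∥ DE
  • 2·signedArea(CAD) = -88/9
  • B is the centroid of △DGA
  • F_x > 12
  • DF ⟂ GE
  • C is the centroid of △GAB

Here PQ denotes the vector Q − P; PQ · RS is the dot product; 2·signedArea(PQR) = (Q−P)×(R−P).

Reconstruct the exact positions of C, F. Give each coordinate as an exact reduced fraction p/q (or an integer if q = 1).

C = (79/9, -40/9)
F = (2332/193, 717/193)

1. C_x = 79/9  [C is the centroid of △GAB]
2. C_y = -40/9  [C is the centroid of △GAB]
   → C = (79/9, -40/9)
3. F_x = 2332/193  [G, E, F are collinear ∩ DF ⟂ GE]
4. F_y = 717/193  [G, E, F are collinear ∩ DF ⟂ GE]
   → F = (2332/193, 717/193)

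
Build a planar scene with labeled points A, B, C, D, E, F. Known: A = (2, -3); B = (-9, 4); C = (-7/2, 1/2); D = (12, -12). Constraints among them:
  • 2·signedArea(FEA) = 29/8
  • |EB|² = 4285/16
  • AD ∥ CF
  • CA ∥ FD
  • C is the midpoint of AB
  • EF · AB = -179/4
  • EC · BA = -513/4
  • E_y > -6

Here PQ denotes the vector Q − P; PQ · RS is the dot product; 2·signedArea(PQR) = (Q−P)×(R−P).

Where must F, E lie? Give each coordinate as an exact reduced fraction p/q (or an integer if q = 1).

1. F_x = 13/2  [CA ∥ FD ∩ AD ∥ CF]
2. F_y = -17/2  [CA ∥ FD ∩ AD ∥ CF]
   → F = (13/2, -17/2)
3. E_x = 9/2  [EF · AB = -179/4 ∩ 2·signedArea(FEA) = 29/8]
4. E_y = -21/4  [EF · AB = -179/4 ∩ 2·signedArea(FEA) = 29/8]
   → E = (9/2, -21/4)

E = (9/2, -21/4)
F = (13/2, -17/2)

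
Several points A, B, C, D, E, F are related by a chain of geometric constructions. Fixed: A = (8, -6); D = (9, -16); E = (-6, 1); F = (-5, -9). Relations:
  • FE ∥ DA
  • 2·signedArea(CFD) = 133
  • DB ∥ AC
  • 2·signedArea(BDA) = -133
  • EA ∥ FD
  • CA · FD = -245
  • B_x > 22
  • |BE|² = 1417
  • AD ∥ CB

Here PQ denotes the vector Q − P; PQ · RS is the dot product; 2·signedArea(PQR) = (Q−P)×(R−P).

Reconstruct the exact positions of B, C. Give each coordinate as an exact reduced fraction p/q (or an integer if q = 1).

1. B_x = 23  [line -10·x + -1·y + 207 = 0 ∩ |BE|² = 1417]
2. B_y = -23  [line -10·x + -1·y + 207 = 0 ∩ |BE|² = 1417]
   → B = (23, -23)
3. C_x = 22  [AD ∥ CB ∩ DB ∥ AC]
4. C_y = -13  [AD ∥ CB ∩ DB ∥ AC]
   → C = (22, -13)

B = (23, -23)
C = (22, -13)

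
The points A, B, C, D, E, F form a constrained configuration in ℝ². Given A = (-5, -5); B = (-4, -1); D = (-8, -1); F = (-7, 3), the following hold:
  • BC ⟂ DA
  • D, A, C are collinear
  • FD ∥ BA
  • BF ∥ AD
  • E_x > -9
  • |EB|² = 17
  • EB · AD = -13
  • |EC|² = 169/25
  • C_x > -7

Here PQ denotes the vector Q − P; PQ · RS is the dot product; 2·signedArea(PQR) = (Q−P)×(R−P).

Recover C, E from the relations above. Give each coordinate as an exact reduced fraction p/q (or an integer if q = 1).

1. C_x = -164/25  [D, A, C are collinear ∩ BC ⟂ DA]
2. C_y = -73/25  [D, A, C are collinear ∩ BC ⟂ DA]
   → C = (-164/25, -73/25)
3. E_x = -203/25  [line 3·x + -4·y + 21 = 0 ∩ |EC|² = 169/25]
4. E_y = -21/25  [line 3·x + -4·y + 21 = 0 ∩ |EC|² = 169/25]
   → E = (-203/25, -21/25)

C = (-164/25, -73/25)
E = (-203/25, -21/25)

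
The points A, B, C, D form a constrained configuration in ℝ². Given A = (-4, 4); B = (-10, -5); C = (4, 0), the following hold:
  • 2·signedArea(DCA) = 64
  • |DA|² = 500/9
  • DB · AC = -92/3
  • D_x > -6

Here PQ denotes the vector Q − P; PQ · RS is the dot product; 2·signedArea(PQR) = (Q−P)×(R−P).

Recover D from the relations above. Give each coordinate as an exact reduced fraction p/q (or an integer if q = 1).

1. D_x = -16/3  [2·signedArea(DCA) = 64 ∩ DB · AC = -92/3]
2. D_y = -10/3  [2·signedArea(DCA) = 64 ∩ DB · AC = -92/3]
   → D = (-16/3, -10/3)

D = (-16/3, -10/3)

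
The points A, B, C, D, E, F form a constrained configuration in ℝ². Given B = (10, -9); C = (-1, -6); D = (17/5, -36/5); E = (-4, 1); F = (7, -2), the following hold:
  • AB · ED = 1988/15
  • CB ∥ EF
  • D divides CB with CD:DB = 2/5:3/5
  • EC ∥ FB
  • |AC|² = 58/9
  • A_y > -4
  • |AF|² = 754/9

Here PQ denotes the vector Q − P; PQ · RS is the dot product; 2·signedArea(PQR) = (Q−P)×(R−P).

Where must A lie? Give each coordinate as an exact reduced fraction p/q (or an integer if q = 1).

A = (-2, -11/3)

1. A_x = -2  [line -37/5·x + 41/5·y + 229/15 = 0 ∩ |AC|² = 58/9]
2. A_y = -11/3  [line -37/5·x + 41/5·y + 229/15 = 0 ∩ |AC|² = 58/9]
   → A = (-2, -11/3)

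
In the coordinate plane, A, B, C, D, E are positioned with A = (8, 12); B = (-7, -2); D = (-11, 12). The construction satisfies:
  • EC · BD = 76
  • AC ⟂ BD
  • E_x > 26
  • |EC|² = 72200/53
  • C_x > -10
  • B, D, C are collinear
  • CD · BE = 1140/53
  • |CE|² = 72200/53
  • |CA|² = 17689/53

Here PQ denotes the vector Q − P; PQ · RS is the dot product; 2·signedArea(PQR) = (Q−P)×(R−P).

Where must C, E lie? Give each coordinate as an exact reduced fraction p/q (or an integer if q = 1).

1. C_x = -507/53  [B, D, C are collinear ∩ AC ⟂ BD]
2. C_y = 370/53  [B, D, C are collinear ∩ AC ⟂ BD]
   → C = (-507/53, 370/53)
3. E_x = 27  [line 4·x + -14·y + 60 = 0 ∩ |EC|² = 72200/53]
4. E_y = 12  [line 4·x + -14·y + 60 = 0 ∩ |EC|² = 72200/53]
   → E = (27, 12)

C = (-507/53, 370/53)
E = (27, 12)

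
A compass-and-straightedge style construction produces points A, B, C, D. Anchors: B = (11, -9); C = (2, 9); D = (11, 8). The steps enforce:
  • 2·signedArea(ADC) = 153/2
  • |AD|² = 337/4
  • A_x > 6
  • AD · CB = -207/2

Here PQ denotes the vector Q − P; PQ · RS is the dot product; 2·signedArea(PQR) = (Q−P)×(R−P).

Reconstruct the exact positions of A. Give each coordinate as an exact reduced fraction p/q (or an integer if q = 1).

A = (13/2, 0)

1. A_x = 13/2  [AD · CB = -207/2 ∩ 2·signedArea(ADC) = 153/2]
2. A_y = 0  [AD · CB = -207/2 ∩ 2·signedArea(ADC) = 153/2]
   → A = (13/2, 0)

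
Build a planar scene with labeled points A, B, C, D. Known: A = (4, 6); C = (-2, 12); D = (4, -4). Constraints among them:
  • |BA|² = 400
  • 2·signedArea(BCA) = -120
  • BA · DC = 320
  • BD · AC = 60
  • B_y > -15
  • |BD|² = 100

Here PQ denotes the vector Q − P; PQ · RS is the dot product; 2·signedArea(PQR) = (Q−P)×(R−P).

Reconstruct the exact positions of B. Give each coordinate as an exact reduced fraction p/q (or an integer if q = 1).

B = (4, -14)

1. B_x = 4  [BD · AC = 60 ∩ BA · DC = 320]
2. B_y = -14  [BD · AC = 60 ∩ BA · DC = 320]
   → B = (4, -14)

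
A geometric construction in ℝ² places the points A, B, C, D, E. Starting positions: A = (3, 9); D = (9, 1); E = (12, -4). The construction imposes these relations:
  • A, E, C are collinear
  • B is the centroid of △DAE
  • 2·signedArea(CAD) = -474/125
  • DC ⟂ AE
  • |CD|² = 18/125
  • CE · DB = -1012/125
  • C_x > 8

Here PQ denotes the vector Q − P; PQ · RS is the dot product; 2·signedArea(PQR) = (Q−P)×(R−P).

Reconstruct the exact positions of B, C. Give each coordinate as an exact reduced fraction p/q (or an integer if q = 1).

1. B_x = 8  [B is the centroid of △DAE]
2. B_y = 2  [B is the centroid of △DAE]
   → B = (8, 2)
3. C_x = 1086/125  [A, E, C are collinear ∩ DC ⟂ AE]
4. C_y = 98/125  [A, E, C are collinear ∩ DC ⟂ AE]
   → C = (1086/125, 98/125)

B = (8, 2)
C = (1086/125, 98/125)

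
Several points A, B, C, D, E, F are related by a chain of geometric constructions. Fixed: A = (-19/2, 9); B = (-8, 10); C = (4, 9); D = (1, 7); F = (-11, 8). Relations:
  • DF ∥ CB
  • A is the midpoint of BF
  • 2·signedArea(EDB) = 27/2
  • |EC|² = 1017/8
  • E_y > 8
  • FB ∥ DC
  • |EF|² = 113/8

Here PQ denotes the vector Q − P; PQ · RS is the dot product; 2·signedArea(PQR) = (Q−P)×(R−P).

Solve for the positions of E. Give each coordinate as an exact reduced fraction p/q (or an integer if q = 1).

1. E_x = -29/4  [line -3·x + -9·y + 105/2 = 0 ∩ |EC|² = 1017/8]
2. E_y = 33/4  [line -3·x + -9·y + 105/2 = 0 ∩ |EC|² = 1017/8]
   → E = (-29/4, 33/4)

E = (-29/4, 33/4)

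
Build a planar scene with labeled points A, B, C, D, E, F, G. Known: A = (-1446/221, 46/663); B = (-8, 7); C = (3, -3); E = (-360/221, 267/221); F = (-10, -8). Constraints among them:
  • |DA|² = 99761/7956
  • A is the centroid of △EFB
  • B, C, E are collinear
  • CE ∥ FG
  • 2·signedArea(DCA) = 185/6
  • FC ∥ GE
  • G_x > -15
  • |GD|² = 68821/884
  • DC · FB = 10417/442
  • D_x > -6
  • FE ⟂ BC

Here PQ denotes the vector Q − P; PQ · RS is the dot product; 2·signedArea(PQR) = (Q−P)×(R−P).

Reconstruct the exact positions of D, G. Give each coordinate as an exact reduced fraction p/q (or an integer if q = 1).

D = (-1285/221, -1501/442)
G = (-3233/221, -838/221)

1. D_x = -1285/221  [2·signedArea(DCA) = 185/6 ∩ DC · FB = 10417/442]
2. D_y = -1501/442  [2·signedArea(DCA) = 185/6 ∩ DC · FB = 10417/442]
   → D = (-1285/221, -1501/442)
3. G_x = -3233/221  [FC ∥ GE ∩ CE ∥ FG]
4. G_y = -838/221  [FC ∥ GE ∩ CE ∥ FG]
   → G = (-3233/221, -838/221)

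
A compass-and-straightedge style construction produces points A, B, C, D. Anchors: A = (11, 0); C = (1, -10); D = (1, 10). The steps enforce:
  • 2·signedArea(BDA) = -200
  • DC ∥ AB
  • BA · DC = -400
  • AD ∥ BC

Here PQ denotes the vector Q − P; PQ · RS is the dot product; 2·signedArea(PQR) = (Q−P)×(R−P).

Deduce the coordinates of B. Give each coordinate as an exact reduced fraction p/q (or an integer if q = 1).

B = (11, -20)

1. B_x = 11  [AD ∥ BC ∩ DC ∥ AB]
2. B_y = -20  [AD ∥ BC ∩ DC ∥ AB]
   → B = (11, -20)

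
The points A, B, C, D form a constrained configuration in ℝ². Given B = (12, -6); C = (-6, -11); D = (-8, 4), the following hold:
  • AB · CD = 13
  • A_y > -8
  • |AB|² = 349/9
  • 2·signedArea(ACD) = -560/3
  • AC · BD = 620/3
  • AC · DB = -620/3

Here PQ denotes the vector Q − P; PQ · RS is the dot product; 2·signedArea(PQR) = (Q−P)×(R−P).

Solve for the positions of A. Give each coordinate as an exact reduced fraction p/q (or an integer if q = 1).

1. A_x = 6  [AB · CD = 13 ∩ AC · BD = 620/3]
2. A_y = -23/3  [AB · CD = 13 ∩ AC · BD = 620/3]
   → A = (6, -23/3)

A = (6, -23/3)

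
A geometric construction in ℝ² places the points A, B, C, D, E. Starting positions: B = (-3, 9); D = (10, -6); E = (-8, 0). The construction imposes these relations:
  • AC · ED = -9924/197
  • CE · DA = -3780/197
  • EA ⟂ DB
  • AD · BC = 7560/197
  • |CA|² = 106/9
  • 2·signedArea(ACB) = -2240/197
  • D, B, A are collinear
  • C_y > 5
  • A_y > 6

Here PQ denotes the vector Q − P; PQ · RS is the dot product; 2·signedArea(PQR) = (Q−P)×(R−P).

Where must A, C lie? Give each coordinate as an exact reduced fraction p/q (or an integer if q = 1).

1. A_x = -136/197  [D, B, A are collinear ∩ EA ⟂ DB]
2. A_y = 1248/197  [D, B, A are collinear ∩ EA ⟂ DB]
   → A = (-136/197, 1248/197)
3. C_x = -2303/591  [CE · DA = -3780/197 ∩ AC · ED = -9924/197]
4. C_y = 1007/197  [CE · DA = -3780/197 ∩ AC · ED = -9924/197]
   → C = (-2303/591, 1007/197)

A = (-136/197, 1248/197)
C = (-2303/591, 1007/197)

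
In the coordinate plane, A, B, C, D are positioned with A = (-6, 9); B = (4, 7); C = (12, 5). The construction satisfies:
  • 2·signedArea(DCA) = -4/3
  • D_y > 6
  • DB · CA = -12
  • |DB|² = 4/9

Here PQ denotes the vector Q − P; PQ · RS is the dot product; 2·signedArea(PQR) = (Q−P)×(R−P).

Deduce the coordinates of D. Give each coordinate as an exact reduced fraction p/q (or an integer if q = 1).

1. D_x = 10/3  [DB · CA = -12 ∩ 2·signedArea(DCA) = -4/3]
2. D_y = 7  [DB · CA = -12 ∩ 2·signedArea(DCA) = -4/3]
   → D = (10/3, 7)

D = (10/3, 7)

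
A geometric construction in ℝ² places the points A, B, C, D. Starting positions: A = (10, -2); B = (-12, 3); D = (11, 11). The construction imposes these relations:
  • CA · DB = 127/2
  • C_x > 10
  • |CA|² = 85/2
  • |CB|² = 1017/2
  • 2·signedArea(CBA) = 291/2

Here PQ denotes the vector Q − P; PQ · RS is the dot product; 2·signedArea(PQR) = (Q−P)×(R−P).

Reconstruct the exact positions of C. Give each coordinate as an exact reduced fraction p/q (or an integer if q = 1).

C = (21/2, 9/2)

1. C_x = 21/2  [2·signedArea(CBA) = 291/2 ∩ CA · DB = 127/2]
2. C_y = 9/2  [2·signedArea(CBA) = 291/2 ∩ CA · DB = 127/2]
   → C = (21/2, 9/2)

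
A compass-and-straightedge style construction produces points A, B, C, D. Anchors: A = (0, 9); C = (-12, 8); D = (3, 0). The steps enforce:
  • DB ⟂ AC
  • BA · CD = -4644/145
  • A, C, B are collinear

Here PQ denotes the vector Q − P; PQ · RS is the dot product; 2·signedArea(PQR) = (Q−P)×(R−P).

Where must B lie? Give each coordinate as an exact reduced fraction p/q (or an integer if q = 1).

1. B_x = 324/145  [A, C, B are collinear ∩ DB ⟂ AC]
2. B_y = 1332/145  [A, C, B are collinear ∩ DB ⟂ AC]
   → B = (324/145, 1332/145)

B = (324/145, 1332/145)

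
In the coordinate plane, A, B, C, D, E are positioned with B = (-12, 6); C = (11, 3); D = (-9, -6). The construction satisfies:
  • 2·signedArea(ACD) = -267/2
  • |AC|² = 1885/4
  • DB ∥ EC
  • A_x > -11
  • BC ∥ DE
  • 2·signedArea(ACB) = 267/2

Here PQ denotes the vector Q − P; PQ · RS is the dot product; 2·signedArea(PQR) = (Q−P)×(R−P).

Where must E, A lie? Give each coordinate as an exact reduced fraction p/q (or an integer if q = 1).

A = (-21/2, 0)
E = (14, -9)

1. E_x = 14  [DB ∥ EC ∩ BC ∥ DE]
2. E_y = -9  [DB ∥ EC ∩ BC ∥ DE]
   → E = (14, -9)
3. A_x = -21/2  [2·signedArea(ACB) = 267/2 ∩ 2·signedArea(ACD) = -267/2]
4. A_y = 0  [2·signedArea(ACB) = 267/2 ∩ 2·signedArea(ACD) = -267/2]
   → A = (-21/2, 0)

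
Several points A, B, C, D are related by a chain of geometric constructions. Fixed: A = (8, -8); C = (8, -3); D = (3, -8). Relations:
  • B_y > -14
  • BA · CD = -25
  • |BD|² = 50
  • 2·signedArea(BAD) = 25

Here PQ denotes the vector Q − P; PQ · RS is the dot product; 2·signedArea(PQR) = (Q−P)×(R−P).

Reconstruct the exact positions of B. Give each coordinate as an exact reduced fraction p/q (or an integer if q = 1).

B = (8, -13)

1. B_x = 8  [BA · CD = -25 ∩ 2·signedArea(BAD) = 25]
2. B_y = -13  [BA · CD = -25 ∩ 2·signedArea(BAD) = 25]
   → B = (8, -13)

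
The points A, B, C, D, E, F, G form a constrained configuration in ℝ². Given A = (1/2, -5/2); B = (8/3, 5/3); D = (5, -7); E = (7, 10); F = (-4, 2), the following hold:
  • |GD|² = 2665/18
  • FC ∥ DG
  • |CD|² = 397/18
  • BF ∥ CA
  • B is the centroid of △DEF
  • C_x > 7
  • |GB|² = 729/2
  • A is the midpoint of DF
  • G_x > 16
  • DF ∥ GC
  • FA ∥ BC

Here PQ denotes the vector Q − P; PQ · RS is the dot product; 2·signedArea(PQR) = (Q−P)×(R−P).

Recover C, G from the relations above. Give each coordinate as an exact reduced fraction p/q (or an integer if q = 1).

1. C_x = 43/6  [BF ∥ CA ∩ FA ∥ BC]
2. C_y = -17/6  [BF ∥ CA ∩ FA ∥ BC]
   → C = (43/6, -17/6)
3. G_x = 97/6  [DF ∥ GC ∩ FC ∥ DG]
4. G_y = -71/6  [DF ∥ GC ∩ FC ∥ DG]
   → G = (97/6, -71/6)

C = (43/6, -17/6)
G = (97/6, -71/6)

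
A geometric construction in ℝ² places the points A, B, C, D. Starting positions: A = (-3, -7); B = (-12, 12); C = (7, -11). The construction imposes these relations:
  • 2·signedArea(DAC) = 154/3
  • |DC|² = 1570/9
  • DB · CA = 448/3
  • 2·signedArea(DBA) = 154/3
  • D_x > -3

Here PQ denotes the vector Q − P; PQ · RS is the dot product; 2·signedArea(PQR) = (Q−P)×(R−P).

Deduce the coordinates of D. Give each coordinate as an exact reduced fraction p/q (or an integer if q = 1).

1. D_x = -8/3  [2·signedArea(DAC) = 154/3 ∩ 2·signedArea(DBA) = 154/3]
2. D_y = -2  [2·signedArea(DAC) = 154/3 ∩ 2·signedArea(DBA) = 154/3]
   → D = (-8/3, -2)

D = (-8/3, -2)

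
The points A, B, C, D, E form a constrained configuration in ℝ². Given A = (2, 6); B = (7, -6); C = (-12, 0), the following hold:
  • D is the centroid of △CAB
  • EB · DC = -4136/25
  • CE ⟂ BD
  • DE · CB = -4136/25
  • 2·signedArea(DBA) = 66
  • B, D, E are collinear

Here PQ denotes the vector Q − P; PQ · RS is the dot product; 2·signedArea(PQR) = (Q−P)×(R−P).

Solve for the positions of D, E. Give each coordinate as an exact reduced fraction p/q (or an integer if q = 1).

1. D_x = -1  [D is the centroid of △CAB]
2. D_y = 0  [D is the centroid of △CAB]
   → D = (-1, 0)
3. E_x = -201/25  [B, D, E are collinear ∩ CE ⟂ BD]
4. E_y = 132/25  [B, D, E are collinear ∩ CE ⟂ BD]
   → E = (-201/25, 132/25)

D = (-1, 0)
E = (-201/25, 132/25)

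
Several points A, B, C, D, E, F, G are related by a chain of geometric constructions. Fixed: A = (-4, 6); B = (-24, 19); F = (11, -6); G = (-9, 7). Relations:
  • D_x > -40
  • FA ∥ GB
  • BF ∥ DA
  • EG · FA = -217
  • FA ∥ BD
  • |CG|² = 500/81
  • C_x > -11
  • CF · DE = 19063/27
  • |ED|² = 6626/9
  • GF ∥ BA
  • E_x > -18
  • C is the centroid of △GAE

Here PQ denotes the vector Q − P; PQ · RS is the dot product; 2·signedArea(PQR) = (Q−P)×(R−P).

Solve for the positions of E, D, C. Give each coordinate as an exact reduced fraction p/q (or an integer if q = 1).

C = (-91/9, 83/9)
D = (-39, 31)
E = (-52/3, 44/3)

1. D_x = -39  [BF ∥ DA ∩ FA ∥ BD]
2. D_y = 31  [BF ∥ DA ∩ FA ∥ BD]
   → D = (-39, 31)
3. E_x = -52/3  [line 15·x + -12·y + 436 = 0 ∩ |ED|² = 6626/9]
4. E_y = 44/3  [line 15·x + -12·y + 436 = 0 ∩ |ED|² = 6626/9]
   → E = (-52/3, 44/3)
5. C_x = -91/9  [C is the centroid of △GAE]
6. C_y = 83/9  [C is the centroid of △GAE]
   → C = (-91/9, 83/9)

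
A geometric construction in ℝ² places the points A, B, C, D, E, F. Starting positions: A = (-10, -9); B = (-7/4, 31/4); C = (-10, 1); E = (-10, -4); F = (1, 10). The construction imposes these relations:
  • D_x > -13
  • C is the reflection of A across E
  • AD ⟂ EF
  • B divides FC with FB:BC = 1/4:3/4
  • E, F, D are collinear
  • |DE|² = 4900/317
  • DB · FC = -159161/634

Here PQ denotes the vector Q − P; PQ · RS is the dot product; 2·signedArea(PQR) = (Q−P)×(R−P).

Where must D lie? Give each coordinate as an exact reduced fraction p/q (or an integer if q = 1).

D = (-3940/317, -2248/317)

1. D_x = -3940/317  [E, F, D are collinear ∩ AD ⟂ EF]
2. D_y = -2248/317  [E, F, D are collinear ∩ AD ⟂ EF]
   → D = (-3940/317, -2248/317)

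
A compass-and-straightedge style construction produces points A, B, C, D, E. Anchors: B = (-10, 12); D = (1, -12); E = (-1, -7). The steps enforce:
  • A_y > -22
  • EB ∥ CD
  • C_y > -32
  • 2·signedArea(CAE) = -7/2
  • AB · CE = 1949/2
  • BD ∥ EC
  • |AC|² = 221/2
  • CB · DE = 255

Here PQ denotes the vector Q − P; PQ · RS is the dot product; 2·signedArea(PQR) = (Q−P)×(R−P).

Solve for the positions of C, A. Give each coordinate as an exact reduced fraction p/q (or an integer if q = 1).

A = (11/2, -43/2)
C = (10, -31)

1. C_x = 10  [EB ∥ CD ∩ BD ∥ EC]
2. C_y = -31  [EB ∥ CD ∩ BD ∥ EC]
   → C = (10, -31)
3. A_x = 11/2  [AB · CE = 1949/2 ∩ 2·signedArea(CAE) = -7/2]
4. A_y = -43/2  [AB · CE = 1949/2 ∩ 2·signedArea(CAE) = -7/2]
   → A = (11/2, -43/2)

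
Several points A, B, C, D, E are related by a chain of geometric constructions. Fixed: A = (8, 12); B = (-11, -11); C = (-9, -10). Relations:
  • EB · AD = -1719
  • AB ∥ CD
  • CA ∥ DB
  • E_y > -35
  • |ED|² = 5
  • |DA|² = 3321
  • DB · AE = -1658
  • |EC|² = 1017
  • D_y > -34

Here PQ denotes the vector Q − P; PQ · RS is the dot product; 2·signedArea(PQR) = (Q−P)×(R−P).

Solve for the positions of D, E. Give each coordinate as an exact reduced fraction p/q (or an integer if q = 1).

1. D_x = -28  [CA ∥ DB ∩ AB ∥ CD]
2. D_y = -33  [CA ∥ DB ∩ AB ∥ CD]
   → D = (-28, -33)
3. E_x = -30  [EB · AD = -1719 ∩ DB · AE = -1658]
4. E_y = -34  [EB · AD = -1719 ∩ DB · AE = -1658]
   → E = (-30, -34)

D = (-28, -33)
E = (-30, -34)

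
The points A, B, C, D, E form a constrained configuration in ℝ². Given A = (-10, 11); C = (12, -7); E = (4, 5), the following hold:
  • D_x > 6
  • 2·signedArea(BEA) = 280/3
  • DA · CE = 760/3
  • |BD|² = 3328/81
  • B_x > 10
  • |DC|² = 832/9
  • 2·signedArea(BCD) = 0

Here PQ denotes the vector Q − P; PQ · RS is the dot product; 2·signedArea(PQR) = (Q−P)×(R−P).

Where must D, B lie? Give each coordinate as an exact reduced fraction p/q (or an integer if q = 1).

B = (92/9, -13/3)
D = (20/3, 1)

1. D_x = 20/3  [line 8·x + -12·y + -124/3 = 0 ∩ |DC|² = 832/9]
2. D_y = 1  [line 8·x + -12·y + -124/3 = 0 ∩ |DC|² = 832/9]
   → D = (20/3, 1)
3. B_x = 92/9  [2·signedArea(BCD) = 0 ∩ 2·signedArea(BEA) = 280/3]
4. B_y = -13/3  [2·signedArea(BCD) = 0 ∩ 2·signedArea(BEA) = 280/3]
   → B = (92/9, -13/3)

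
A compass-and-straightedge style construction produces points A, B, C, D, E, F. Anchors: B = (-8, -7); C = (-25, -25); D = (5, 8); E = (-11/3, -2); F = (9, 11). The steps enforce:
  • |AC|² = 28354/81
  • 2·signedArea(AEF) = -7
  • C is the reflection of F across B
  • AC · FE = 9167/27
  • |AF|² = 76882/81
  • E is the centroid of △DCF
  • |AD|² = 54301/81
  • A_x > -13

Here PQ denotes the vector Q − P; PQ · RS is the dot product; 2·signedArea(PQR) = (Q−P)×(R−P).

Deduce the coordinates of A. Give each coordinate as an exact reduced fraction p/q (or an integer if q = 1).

1. A_x = -110/9  [2·signedArea(AEF) = -7 ∩ AC · FE = 9167/27]
2. A_y = -34/3  [2·signedArea(AEF) = -7 ∩ AC · FE = 9167/27]
   → A = (-110/9, -34/3)

A = (-110/9, -34/3)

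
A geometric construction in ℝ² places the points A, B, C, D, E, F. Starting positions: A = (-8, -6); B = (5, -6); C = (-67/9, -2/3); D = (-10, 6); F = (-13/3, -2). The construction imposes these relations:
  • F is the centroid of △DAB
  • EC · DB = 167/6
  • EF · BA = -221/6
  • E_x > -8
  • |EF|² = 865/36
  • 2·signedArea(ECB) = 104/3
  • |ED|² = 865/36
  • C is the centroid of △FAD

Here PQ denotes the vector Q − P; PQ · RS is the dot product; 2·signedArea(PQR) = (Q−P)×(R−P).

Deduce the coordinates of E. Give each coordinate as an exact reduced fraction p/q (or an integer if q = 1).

E = (-43/6, 2)

1. E_x = -43/6  [2·signedArea(ECB) = 104/3 ∩ EF · BA = -221/6]
2. E_y = 2  [2·signedArea(ECB) = 104/3 ∩ EF · BA = -221/6]
   → E = (-43/6, 2)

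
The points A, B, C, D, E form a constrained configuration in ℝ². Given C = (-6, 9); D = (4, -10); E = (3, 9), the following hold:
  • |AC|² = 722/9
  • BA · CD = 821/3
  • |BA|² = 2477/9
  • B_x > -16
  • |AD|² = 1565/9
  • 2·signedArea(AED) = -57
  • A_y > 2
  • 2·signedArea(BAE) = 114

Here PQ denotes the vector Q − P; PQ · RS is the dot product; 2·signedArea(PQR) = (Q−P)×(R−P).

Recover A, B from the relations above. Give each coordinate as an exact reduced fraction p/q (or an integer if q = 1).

A = (1/3, 8/3)
B = (-15, 9)

1. A_x = 1/3  [line 19·x + 1·y + -9 = 0 ∩ |AD|² = 1565/9]
2. A_y = 8/3  [line 19·x + 1·y + -9 = 0 ∩ |AD|² = 1565/9]
   → A = (1/3, 8/3)
3. B_x = -15  [2·signedArea(BAE) = 114 ∩ BA · CD = 821/3]
4. B_y = 9  [2·signedArea(BAE) = 114 ∩ BA · CD = 821/3]
   → B = (-15, 9)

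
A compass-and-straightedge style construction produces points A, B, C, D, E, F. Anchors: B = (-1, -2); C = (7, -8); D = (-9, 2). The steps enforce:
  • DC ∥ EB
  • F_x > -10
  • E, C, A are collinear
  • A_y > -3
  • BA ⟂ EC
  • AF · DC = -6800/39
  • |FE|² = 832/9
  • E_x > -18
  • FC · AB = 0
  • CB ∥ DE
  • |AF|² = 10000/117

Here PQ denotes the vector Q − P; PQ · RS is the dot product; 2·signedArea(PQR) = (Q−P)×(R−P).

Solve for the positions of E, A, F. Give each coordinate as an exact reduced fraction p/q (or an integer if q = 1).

1. E_x = -17  [DC ∥ EB ∩ CB ∥ DE]
2. E_y = 8  [DC ∥ EB ∩ CB ∥ DE]
   → E = (-17, 8)
3. A_x = -17/13  [E, C, A are collinear ∩ BA ⟂ EC]
4. A_y = -32/13  [E, C, A are collinear ∩ BA ⟂ EC]
   → A = (-17/13, -32/13)
5. F_x = -9  [FC · AB = 0 ∩ AF · DC = -6800/39]
6. F_y = 8/3  [FC · AB = 0 ∩ AF · DC = -6800/39]
   → F = (-9, 8/3)

A = (-17/13, -32/13)
E = (-17, 8)
F = (-9, 8/3)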